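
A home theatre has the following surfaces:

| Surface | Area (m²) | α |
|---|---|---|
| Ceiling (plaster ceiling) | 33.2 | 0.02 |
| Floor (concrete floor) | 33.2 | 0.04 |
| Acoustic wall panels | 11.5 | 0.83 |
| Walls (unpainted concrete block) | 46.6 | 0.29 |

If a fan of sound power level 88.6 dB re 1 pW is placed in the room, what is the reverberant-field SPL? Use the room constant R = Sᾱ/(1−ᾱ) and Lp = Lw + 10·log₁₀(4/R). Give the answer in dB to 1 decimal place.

Σ(Sᵢαᵢ) = 33.2·0.02 + 33.2·0.04 + 11.5·0.83 + 46.6·0.29 = 25.051; total area S = 124.5 m².
ᾱ = 0.2012, so room constant R = A/(1−ᾱ) = 31.361 m².
Lp = Lw + 10 log₁₀(4/R) = 88.6 -8.94 = 79.7 dB.

79.7 dB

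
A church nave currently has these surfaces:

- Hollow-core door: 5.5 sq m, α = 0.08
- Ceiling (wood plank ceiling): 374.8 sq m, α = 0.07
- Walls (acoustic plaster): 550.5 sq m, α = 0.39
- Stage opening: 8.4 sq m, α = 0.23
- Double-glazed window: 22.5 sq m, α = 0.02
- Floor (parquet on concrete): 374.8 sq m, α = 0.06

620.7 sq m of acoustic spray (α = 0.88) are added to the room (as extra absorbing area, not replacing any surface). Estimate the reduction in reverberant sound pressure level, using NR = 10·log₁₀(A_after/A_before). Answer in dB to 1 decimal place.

Equivalent absorption area: A_before = 5.5*0.08 + 374.8*0.07 + 550.5*0.39 + 8.4*0.23 + 22.5*0.02 + 374.8*0.06 = 266.241 sq m.
Added absorption = 620.7 × 0.88 = 546.216 sabins.
New total A_after = 812.457 sabins.
Reduction = 10 log₁₀(A_after/A_before) = 10 log₁₀(3.0516) = 4.8 dB.

4.8 dB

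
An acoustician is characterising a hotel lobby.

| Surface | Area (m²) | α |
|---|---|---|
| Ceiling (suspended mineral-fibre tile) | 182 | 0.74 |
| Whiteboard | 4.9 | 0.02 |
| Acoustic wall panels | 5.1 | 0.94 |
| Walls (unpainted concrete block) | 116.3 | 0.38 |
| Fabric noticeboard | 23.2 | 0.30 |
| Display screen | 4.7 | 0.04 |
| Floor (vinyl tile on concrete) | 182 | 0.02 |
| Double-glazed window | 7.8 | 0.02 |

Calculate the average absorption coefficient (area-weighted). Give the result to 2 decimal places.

0.37

Total surface area S = 526.0 m².
Weighted sum Σ Sα = 194.710.
ᾱ = 194.710 / 526.0 = 0.37.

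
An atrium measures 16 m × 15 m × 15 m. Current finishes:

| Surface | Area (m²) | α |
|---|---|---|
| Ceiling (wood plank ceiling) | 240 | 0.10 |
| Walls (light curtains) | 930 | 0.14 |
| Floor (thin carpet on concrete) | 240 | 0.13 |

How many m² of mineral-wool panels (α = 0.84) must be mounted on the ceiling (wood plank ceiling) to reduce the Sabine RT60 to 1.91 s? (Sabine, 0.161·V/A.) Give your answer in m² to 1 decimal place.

Summing Sᵢαᵢ: 24.000 + 130.200 + 31.200 → A₁ = 185.400 sabins.
V = 3600 m³. Target absorption A₂ = 0.161 × 3600 / 1.91 = 303.455 sabins.
Absorption to add: 303.455 − 185.400 = 118.055 sabins.
Each m² of panel replacing the ceiling (wood plank ceiling) adds (0.84 − 0.10) = 0.74 sabins.
Area = ΔA/Δα = 118.055/0.74 = 159.5 m².

159.5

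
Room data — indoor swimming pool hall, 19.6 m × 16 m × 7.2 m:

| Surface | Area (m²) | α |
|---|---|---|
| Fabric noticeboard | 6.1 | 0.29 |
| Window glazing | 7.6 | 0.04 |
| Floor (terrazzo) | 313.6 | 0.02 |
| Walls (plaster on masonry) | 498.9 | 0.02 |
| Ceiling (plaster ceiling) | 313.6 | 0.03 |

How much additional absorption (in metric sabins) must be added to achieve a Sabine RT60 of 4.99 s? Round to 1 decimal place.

45.1 sabins

Equivalent absorption area: A₁ = 6.1·0.29 + 7.6·0.04 + 313.6·0.02 + 498.9·0.02 + 313.6·0.03 = 27.731 m².
Target A₂ = 0.161·2257.92/4.99 = 72.851 sabins (V = 2257.92 m³).
Shortfall: 72.851 − 27.731 = 45.1 sabins.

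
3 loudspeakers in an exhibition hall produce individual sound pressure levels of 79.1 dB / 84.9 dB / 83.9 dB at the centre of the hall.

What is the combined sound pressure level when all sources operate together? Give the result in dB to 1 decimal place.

88.0 dB

Converting to relative power and adding: 10^(79.1/10) + 10^(84.9/10) + 10^(83.9/10) = 6.358e+08.
Back to dB: 10·log₁₀ Σ = 88.0 dB.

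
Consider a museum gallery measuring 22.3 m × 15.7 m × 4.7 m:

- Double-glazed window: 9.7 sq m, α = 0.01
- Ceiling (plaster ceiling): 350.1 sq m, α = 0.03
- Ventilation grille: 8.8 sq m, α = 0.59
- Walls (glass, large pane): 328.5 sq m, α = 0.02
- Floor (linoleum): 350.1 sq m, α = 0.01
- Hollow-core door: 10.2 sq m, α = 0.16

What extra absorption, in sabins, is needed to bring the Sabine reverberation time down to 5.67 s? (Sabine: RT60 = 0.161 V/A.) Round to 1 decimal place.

A₁ = Σ Sᵢαᵢ = 9.7×0.01 + 350.1×0.03 + 8.8×0.59 + 328.5×0.02 + 350.1×0.01 + 10.2×0.16 = 27.495 sabins.
For T = 5.67 s, need A₂ = 0.161·V/T = 0.161·1645.517/5.67 = 46.725 sabins.
ΔA = A₂ − A₁ = 46.725 − 27.495 = 19.2 sabins.

19.2 sabins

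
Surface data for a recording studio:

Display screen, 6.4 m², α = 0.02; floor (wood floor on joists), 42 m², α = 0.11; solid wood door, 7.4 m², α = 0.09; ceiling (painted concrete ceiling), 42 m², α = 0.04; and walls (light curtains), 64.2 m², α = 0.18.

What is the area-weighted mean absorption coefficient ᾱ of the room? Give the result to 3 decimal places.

0.115

S = Σ Sᵢ = 6.4 + 42 + 7.4 + 42 + 64.2 = 162.0 m².
A = 6.4*0.02 + 42*0.11 + 7.4*0.09 + 42*0.04 + 64.2*0.18 = 18.650 sabins.
ᾱ = A/S = 0.115.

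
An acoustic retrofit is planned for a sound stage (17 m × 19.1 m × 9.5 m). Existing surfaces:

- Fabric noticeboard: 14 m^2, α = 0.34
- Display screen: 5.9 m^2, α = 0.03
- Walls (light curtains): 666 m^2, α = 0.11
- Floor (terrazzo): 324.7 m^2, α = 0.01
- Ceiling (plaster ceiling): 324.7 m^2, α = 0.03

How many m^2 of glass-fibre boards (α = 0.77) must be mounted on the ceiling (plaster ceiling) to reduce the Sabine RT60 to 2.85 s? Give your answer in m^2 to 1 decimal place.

Summing Sᵢαᵢ: 4.760 + 0.177 + 73.260 + 3.247 + 9.741 → A₁ = 91.185 sabins.
Required A₂ = 0.161·3084.65/2.85 = 174.256 sabins.
ΔA needed = 174.256 − 91.185 = 83.071 sabins.
Each m^2 of panel replacing the ceiling (plaster ceiling) adds (0.77 − 0.03) = 0.74 sabins.
Panel area = 83.071 / 0.74 = 112.3 m^2.

112.3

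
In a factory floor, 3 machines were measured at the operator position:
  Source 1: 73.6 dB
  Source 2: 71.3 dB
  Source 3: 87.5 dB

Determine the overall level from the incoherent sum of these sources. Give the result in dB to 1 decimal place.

Converting to relative power and adding: 10^(73.6/10) + 10^(71.3/10) + 10^(87.5/10) = 5.987e+08.
Back to dB: 10·log₁₀ Σ = 87.8 dB.

87.8 dB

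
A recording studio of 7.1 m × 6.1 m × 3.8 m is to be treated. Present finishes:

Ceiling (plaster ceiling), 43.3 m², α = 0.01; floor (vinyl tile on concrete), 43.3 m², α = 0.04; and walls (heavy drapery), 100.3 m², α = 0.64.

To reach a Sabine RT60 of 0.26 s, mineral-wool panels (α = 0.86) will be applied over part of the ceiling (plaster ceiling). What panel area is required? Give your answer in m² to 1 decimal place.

41.8

A₁ = Σ Sᵢαᵢ = 43.3*0.01 + 43.3*0.04 + 100.3*0.64 = 66.357 sabins.
Required A₂ = 0.161·164.578/0.26 = 101.912 sabins.
Absorption to add: 101.912 − 66.357 = 35.555 sabins.
Net gain per m²: Δα = 0.86 − 0.01 = 0.85.
Area = ΔA/Δα = 35.555/0.85 = 41.8 m².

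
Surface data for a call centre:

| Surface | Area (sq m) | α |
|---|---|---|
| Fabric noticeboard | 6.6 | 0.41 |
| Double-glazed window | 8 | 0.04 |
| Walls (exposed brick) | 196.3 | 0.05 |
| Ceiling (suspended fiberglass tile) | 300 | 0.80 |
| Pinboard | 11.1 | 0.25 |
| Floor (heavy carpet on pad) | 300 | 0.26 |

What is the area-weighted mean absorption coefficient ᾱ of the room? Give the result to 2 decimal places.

Total surface area S = 822.0 sq m.
Σ(Sᵢαᵢ) = 6.6·0.41 + 8·0.04 + 196.3·0.05 + 300·0.80 + 11.1·0.25 + 300·0.26 = 333.616.
ᾱ = 333.616 / 822.0 = 0.41.

0.41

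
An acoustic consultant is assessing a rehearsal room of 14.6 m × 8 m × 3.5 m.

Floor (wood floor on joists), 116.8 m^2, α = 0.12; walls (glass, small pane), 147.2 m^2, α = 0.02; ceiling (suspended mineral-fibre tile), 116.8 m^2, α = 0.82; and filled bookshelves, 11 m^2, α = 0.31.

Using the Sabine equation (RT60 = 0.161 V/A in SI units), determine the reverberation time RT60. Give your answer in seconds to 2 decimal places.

Summing Sᵢαᵢ: 14.016 + 2.944 + 95.776 + 3.410 → A = 116.146 sabins.
Room volume: 408.8 m³.
T = 0.161 V/A = 0.161·408.8/116.146 = 0.57 s.

0.57 s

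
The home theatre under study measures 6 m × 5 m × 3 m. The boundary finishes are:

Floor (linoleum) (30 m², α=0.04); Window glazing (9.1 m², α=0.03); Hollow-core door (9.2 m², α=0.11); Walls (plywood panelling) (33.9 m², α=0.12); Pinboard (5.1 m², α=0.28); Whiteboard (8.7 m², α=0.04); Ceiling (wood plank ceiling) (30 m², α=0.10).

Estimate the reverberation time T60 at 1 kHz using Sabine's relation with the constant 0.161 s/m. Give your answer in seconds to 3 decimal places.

1.279 s

A = Σ Sᵢαᵢ = 30·0.04 + 9.1·0.03 + 9.2·0.11 + 33.9·0.12 + 5.1·0.28 + 8.7·0.04 + 30·0.10 = 11.329 sabins.
V = 6·5·3 = 90 m³.
T = 0.161 V/A = 0.161·90/11.329 = 1.279 s.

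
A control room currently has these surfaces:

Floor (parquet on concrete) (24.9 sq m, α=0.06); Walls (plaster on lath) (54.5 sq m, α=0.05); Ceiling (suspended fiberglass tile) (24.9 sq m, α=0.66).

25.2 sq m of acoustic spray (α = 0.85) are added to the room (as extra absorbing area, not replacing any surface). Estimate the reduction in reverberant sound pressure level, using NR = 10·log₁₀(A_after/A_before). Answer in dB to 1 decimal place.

3.1 dB

Total absorption A_before = 24.9·0.06 + 54.5·0.05 + 24.9·0.66
  = 1.494 + 2.725 + 16.434 = 20.653 sq m sabins.
Added absorption = 25.2 × 0.85 = 21.420 sabins.
A_after = 20.653 + 21.420 = 42.073 sabins.
NR = 10·log₁₀(42.073/20.653) = 3.1 dB.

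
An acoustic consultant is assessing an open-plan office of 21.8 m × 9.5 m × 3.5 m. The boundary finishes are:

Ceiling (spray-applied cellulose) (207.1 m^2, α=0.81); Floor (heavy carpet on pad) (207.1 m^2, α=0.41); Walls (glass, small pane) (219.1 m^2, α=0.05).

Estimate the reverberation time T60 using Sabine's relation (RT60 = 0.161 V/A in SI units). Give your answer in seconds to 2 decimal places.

Equivalent absorption area: A = 207.1·0.81 + 207.1·0.41 + 219.1·0.05 = 263.617 m^2.
Volume V = 21.8 × 9.5 × 3.5 = 724.85 m³.
T = 0.161 V/A = 0.161·724.85/263.617 = 0.44 s.

0.44 seconds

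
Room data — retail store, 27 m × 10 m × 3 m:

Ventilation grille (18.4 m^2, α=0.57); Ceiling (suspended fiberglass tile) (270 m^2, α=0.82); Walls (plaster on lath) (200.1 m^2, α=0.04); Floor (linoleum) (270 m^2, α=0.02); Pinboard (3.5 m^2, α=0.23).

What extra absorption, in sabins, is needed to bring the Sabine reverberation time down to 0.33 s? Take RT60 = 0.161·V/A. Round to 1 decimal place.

Total absorption A₁ = 18.4*0.57 + 270*0.82 + 200.1*0.04 + 270*0.02 + 3.5*0.23
  = 10.488 + 221.400 + 8.004 + 5.400 + 0.805 = 246.097 m^2 sabins.
V = 810 m³. Required absorption A₂ = 0.161 × 810 / 0.33 = 395.182 sabins.
Additional absorption ΔA = 395.182 − 246.097 = 149.1 sabins.

149.1 sabins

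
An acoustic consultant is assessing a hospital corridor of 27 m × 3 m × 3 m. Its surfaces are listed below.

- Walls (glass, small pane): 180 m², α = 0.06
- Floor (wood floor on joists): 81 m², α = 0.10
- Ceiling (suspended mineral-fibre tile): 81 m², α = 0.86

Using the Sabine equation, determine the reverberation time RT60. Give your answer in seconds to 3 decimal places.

0.442 seconds

Summing Sᵢαᵢ: 10.800 + 8.100 + 69.660 → A = 88.560 sabins.
V = 27·3·3 = 243 m³.
T = 0.161 V/A = 0.161·243/88.560 = 0.442 s.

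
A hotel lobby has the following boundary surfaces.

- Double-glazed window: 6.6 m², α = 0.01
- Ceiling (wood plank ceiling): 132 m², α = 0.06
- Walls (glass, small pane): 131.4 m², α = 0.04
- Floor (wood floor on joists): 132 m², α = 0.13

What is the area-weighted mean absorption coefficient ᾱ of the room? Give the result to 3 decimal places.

Total surface area S = 402.0 m².
A = 6.6*0.01 + 132*0.06 + 131.4*0.04 + 132*0.13 = 30.402 sabins.
ᾱ = A/S = 0.076.

0.076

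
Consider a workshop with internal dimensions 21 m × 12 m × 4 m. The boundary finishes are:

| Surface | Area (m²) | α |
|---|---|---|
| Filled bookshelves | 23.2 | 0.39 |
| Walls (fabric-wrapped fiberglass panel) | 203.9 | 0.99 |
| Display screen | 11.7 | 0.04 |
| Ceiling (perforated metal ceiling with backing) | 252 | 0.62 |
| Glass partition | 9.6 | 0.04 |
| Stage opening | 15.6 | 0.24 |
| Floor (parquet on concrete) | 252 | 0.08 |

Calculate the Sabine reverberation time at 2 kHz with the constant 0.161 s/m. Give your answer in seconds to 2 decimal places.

A = Σ Sᵢαᵢ = 23.2*0.39 + 203.9*0.99 + 11.7*0.04 + 252*0.62 + 9.6*0.04 + 15.6*0.24 + 252*0.08 = 391.905 sabins.
V = 21·12·4 = 1008 m³.
RT60 = 0.161 · V / A = 0.161 × 1008 / 391.905 = 0.41 s.

0.41 seconds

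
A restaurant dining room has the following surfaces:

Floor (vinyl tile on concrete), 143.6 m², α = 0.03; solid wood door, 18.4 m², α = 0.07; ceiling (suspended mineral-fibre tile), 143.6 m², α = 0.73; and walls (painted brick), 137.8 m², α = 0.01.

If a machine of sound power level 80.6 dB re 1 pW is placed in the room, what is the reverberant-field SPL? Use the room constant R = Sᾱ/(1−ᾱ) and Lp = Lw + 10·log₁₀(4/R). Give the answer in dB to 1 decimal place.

64.9 dB

A = 111.802 sabins; S = 443.4 m².
ᾱ = 0.2521, so room constant R = A/(1−ᾱ) = 149.488 m².
Lp = 80.6 + 10·log₁₀(4/149.488) = 80.6 + (-15.73) = 64.9 dB.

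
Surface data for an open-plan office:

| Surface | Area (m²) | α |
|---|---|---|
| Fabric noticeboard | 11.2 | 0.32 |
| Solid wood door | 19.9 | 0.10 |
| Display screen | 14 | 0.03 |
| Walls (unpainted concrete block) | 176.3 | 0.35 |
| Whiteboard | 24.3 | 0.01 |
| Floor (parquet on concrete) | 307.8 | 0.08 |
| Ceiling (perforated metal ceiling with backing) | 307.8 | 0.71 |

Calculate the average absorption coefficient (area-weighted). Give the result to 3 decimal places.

Total surface area S = 861.3 m².
A = 11.2*0.32 + 19.9*0.10 + 14*0.03 + 176.3*0.35 + 24.3*0.01 + 307.8*0.08 + 307.8*0.71 = 311.104 sabins.
ᾱ = A/S = 0.361.

0.361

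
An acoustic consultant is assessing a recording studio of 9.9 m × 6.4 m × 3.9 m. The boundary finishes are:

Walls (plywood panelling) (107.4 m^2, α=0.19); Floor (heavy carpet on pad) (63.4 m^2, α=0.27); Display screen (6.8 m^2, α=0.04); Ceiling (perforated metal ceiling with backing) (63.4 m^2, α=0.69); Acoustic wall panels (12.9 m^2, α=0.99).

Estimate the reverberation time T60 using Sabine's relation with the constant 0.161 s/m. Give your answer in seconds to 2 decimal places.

0.42 seconds

Summing Sᵢαᵢ: 20.406 + 17.118 + 0.272 + 43.746 + 12.771 → A = 94.313 sabins.
V = 9.9·6.4·3.9 = 247.104 m³.
T = 0.161 V/A = 0.161·247.104/94.313 = 0.42 s.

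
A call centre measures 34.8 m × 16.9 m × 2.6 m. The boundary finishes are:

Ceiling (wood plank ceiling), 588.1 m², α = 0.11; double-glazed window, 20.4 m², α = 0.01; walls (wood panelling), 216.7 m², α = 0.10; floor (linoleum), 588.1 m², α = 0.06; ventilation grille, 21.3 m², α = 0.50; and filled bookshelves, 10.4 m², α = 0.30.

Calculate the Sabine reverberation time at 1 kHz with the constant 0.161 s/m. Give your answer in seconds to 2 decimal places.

Equivalent absorption area: A = 588.1×0.11 + 20.4×0.01 + 216.7×0.10 + 588.1×0.06 + 21.3×0.50 + 10.4×0.30 = 135.621 m².
Volume V = 34.8 × 16.9 × 2.6 = 1529.112 m³.
RT60 = 0.161 · V / A = 0.161 × 1529.112 / 135.621 = 1.82 s.

1.82 sec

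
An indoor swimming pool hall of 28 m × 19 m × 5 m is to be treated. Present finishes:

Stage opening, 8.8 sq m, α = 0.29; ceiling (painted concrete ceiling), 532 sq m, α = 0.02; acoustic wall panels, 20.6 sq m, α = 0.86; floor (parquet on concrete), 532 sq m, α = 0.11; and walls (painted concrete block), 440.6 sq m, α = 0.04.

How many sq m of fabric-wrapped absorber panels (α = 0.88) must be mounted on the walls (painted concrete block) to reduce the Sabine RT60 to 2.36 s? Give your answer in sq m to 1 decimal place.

A₁ = Σ Sᵢαᵢ = 8.8·0.29 + 532·0.02 + 20.6·0.86 + 532·0.11 + 440.6·0.04 = 107.052 sabins.
V = 2660 m³. Target absorption A₂ = 0.161 × 2660 / 2.36 = 181.466 sabins.
Absorption to add: 181.466 − 107.052 = 74.414 sabins.
Net gain per sq m: Δα = 0.88 − 0.04 = 0.84.
Panel area = 74.414 / 0.84 = 88.6 sq m.

88.6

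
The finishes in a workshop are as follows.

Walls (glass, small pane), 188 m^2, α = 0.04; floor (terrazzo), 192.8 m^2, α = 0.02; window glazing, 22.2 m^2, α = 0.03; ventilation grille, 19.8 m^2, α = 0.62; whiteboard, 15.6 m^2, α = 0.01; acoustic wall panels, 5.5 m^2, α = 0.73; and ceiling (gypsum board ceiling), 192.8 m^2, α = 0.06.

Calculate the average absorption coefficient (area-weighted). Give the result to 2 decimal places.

0.06

Total surface area S = 636.7 m^2.
Σ(Sᵢαᵢ) = 188*0.04 + 192.8*0.02 + 22.2*0.03 + 19.8*0.62 + 15.6*0.01 + 5.5*0.73 + 192.8*0.06 = 40.057.
ᾱ = 40.057 / 636.7 = 0.06.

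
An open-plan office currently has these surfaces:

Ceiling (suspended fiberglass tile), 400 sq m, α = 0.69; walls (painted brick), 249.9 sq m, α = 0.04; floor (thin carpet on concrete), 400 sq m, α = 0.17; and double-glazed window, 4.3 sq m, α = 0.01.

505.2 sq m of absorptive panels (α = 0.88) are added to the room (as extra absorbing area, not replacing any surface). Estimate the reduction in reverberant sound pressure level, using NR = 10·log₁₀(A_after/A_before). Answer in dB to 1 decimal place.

3.5 dB

Summing Sᵢαᵢ: 276.000 + 9.996 + 68.000 + 0.043 → A_before = 354.039 sabins.
Added absorption = 505.2 × 0.88 = 444.576 sabins.
New total A_after = 798.615 sabins.
NR = 10·log₁₀(798.615/354.039) = 3.5 dB.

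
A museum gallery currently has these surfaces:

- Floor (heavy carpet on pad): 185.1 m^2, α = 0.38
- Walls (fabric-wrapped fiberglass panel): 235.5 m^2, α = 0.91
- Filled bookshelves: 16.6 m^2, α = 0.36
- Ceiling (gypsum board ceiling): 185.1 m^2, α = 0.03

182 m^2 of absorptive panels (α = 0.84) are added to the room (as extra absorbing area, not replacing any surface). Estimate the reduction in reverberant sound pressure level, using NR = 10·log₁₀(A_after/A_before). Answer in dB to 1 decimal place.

1.8 dB

Summing Sᵢαᵢ: 70.338 + 214.305 + 5.976 + 5.553 → A_before = 296.172 sabins.
Added absorption = 182 × 0.84 = 152.880 sabins.
New total A_after = 449.052 sabins.
NR = 10·log₁₀(449.052/296.172) = 1.8 dB.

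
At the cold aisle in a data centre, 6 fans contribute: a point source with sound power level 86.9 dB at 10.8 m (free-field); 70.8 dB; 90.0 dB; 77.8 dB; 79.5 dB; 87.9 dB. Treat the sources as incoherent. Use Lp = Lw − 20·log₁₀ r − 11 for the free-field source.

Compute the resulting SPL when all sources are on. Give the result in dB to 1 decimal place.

Source at 10.8 m: Lp = 86.9 − 20·log₁₀(10.8) − 11 = 55.2 dB.
Σ 10^(Lᵢ/10) = 1.778e+09.
Back to dB: 10·log₁₀ Σ = 92.5 dB.

92.5 dB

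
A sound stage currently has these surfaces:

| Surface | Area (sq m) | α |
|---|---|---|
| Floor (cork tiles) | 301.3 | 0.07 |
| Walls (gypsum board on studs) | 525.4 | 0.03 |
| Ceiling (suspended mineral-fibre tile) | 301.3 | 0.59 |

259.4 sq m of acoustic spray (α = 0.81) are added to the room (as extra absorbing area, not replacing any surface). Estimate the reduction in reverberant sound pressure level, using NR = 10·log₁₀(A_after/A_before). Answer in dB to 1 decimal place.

3.0 dB

Total absorption A_before = 301.3×0.07 + 525.4×0.03 + 301.3×0.59
  = 21.091 + 15.762 + 177.767 = 214.620 sq m sabins.
Treatment contributes 259.4·0.81 = 210.114 sabins.
New total A_after = 424.734 sabins.
Reduction = 10 log₁₀(A_after/A_before) = 10 log₁₀(1.9790) = 3.0 dB.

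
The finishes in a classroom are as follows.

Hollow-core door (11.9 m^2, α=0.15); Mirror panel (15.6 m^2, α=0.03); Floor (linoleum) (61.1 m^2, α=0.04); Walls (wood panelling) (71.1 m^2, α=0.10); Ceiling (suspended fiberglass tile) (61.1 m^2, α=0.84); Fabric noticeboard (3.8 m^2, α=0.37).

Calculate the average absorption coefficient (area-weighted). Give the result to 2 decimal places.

0.29

Total surface area S = 224.6 m^2.
Σ(Sᵢαᵢ) = 11.9*0.15 + 15.6*0.03 + 61.1*0.04 + 71.1*0.10 + 61.1*0.84 + 3.8*0.37 = 64.537.
ᾱ = A/S = 0.29.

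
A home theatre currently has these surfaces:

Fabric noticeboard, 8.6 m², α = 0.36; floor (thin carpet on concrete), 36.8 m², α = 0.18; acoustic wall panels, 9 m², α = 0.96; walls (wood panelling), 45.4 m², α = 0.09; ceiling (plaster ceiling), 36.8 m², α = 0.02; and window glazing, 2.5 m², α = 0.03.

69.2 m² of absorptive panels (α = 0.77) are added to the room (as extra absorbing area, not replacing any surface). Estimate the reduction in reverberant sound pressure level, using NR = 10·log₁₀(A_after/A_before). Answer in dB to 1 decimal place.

A_before = Σ Sᵢαᵢ = 8.6·0.36 + 36.8·0.18 + 9·0.96 + 45.4·0.09 + 36.8·0.02 + 2.5·0.03 = 23.257 sabins.
Added absorption = 69.2 × 0.77 = 53.284 sabins.
A_after = 23.257 + 53.284 = 76.541 sabins.
NR = 10·log₁₀(76.541/23.257) = 5.2 dB.

5.2 dB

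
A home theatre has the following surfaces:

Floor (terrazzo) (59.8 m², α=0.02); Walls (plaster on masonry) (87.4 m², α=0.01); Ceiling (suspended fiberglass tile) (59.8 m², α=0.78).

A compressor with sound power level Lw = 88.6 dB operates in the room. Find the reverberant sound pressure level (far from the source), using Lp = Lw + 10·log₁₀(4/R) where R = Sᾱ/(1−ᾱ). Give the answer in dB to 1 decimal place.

A = 48.714 sabins; S = 207.0 m².
ᾱ = 48.714/207.0 = 0.2353; R = Sᾱ/(1−ᾱ) = 48.714/(1−0.2353) = 63.703 m².
Lp = 88.6 + 10·log₁₀(4/63.703) = 88.6 + (-12.02) = 76.6 dB.

76.6 dB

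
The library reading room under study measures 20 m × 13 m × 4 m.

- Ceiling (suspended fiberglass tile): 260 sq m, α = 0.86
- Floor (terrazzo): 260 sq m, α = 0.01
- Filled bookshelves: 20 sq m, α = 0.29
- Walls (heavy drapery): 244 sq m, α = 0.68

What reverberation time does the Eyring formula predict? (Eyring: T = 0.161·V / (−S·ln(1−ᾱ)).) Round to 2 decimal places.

0.30 seconds

S = Σ Sᵢ = 784.0 sq m.
Σ(Sᵢαᵢ) = 260·0.86 + 260·0.01 + 20·0.29 + 244·0.68 = 397.920.
ᾱ = 397.920 / 784.0 = 0.5076.
Eyring denominator: −S ln(1−ᾱ) = 555.436.
V = 20 × 13 × 4 = 1040 m³.
RT60 = 0.161 × 1040 / 555.436 = 0.30 s.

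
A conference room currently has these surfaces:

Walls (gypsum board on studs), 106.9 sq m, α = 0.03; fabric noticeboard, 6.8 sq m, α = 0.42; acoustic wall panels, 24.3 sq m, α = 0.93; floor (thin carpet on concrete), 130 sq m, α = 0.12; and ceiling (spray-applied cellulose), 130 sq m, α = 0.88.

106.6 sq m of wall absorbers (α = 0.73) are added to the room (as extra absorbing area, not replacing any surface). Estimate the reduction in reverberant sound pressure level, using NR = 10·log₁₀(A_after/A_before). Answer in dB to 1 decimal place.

Equivalent absorption area: A_before = 106.9·0.03 + 6.8·0.42 + 24.3·0.93 + 130·0.12 + 130·0.88 = 158.662 sq m.
Treatment contributes 106.6·0.73 = 77.818 sabins.
New total A_after = 236.480 sabins.
NR = 10·log₁₀(236.480/158.662) = 1.7 dB.

1.7 dB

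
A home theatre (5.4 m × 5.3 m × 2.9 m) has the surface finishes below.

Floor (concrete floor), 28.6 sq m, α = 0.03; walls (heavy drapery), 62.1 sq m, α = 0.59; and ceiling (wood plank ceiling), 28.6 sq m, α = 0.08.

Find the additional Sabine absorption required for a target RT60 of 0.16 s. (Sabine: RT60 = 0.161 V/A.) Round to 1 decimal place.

A₁ = Σ Sᵢαᵢ = 28.6×0.03 + 62.1×0.59 + 28.6×0.08 = 39.785 sabins.
V = 82.998 m³. Required absorption A₂ = 0.161 × 82.998 / 0.16 = 83.517 sabins.
ΔA = A₂ − A₁ = 83.517 − 39.785 = 43.7 sabins.

43.7 sabins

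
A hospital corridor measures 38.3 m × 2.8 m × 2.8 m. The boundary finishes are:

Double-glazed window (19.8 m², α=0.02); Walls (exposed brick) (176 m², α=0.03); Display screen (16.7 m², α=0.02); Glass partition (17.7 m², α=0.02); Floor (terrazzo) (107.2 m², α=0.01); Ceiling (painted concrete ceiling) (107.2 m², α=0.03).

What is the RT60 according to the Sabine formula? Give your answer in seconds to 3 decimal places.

4.538 s

A = Σ Sᵢαᵢ = 19.8·0.02 + 176·0.03 + 16.7·0.02 + 17.7·0.02 + 107.2·0.01 + 107.2·0.03 = 10.652 sabins.
Room volume: 300.272 m³.
RT60 = 0.161 · V / A = 0.161 × 300.272 / 10.652 = 4.538 s.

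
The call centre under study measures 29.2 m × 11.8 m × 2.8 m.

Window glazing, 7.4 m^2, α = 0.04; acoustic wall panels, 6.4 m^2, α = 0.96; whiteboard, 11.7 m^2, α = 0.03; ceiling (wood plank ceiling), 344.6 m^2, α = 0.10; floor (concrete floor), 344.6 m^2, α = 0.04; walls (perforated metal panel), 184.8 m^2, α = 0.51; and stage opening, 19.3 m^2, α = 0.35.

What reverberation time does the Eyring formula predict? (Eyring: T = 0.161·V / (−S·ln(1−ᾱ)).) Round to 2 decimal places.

0.91 s

Total surface area S = 7.4 + 6.4 + 11.7 + 344.6 + 344.6 + 184.8 + 19.3 = 918.8 m^2.
Absorption A = 7.4×0.04 + 6.4×0.96 + 11.7×0.03 + 344.6×0.10 + 344.6×0.04 + 184.8×0.51 + 19.3×0.35 = 156.038 sabins.
ᾱ = 156.038 / 918.8 = 0.1698.
−S·ln(1−ᾱ) = −918.8 × ln(1 − 0.1698) = 170.978.
V = 29.2 × 11.8 × 2.8 = 964.768 m³.
RT60 = 0.161 × 964.768 / 170.978 = 0.91 s.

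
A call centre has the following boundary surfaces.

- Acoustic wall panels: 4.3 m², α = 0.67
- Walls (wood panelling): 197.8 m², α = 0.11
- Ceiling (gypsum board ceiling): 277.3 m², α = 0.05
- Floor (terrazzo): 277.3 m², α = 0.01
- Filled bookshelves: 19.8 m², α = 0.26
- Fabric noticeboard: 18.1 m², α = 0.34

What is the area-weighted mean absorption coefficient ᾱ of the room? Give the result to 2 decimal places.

S = Σ Sᵢ = 4.3 + 197.8 + 277.3 + 277.3 + 19.8 + 18.1 = 794.6 m².
A = 4.3·0.67 + 197.8·0.11 + 277.3·0.05 + 277.3·0.01 + 19.8·0.26 + 18.1·0.34 = 52.579 sabins.
ᾱ = A/S = 0.07.

0.07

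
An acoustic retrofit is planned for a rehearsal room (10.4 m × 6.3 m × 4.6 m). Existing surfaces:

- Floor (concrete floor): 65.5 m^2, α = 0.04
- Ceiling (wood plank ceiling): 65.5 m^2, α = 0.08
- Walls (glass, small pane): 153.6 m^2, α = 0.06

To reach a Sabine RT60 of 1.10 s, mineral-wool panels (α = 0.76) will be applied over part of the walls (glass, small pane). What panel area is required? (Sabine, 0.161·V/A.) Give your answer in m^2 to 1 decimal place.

Total absorption A₁ = 65.5·0.04 + 65.5·0.08 + 153.6·0.06
  = 2.620 + 5.240 + 9.216 = 17.076 m^2 sabins.
V = 301.392 m³. Target absorption A₂ = 0.161 × 301.392 / 1.10 = 44.113 sabins.
ΔA needed = 44.113 − 17.076 = 27.037 sabins.
Net gain per m^2: Δα = 0.76 − 0.06 = 0.70.
Panel area = 27.037 / 0.70 = 38.6 m^2.

38.6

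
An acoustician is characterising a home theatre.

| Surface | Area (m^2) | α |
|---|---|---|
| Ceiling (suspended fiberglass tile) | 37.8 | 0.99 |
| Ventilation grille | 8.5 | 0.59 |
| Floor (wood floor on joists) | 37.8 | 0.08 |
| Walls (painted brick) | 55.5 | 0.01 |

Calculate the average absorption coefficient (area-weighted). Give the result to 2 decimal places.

0.33

S = Σ Sᵢ = 37.8 + 8.5 + 37.8 + 55.5 = 139.6 m^2.
Σ(Sᵢαᵢ) = 37.8×0.99 + 8.5×0.59 + 37.8×0.08 + 55.5×0.01 = 46.016.
ᾱ = 46.016 / 139.6 = 0.33.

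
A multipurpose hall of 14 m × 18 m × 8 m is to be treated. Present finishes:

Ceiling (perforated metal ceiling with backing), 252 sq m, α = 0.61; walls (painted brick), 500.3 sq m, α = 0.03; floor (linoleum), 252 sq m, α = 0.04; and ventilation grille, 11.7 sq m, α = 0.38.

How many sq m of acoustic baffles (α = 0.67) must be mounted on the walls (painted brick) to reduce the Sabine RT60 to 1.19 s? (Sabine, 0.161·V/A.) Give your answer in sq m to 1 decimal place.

139.8

Equivalent absorption area: A₁ = 252·0.61 + 500.3·0.03 + 252·0.04 + 11.7·0.38 = 183.255 sq m.
V = 2016 m³. Target absorption A₂ = 0.161 × 2016 / 1.19 = 272.753 sabins.
ΔA needed = 272.753 − 183.255 = 89.498 sabins.
Net gain per sq m: Δα = 0.67 − 0.03 = 0.64.
Area = ΔA/Δα = 89.498/0.64 = 139.8 sq m.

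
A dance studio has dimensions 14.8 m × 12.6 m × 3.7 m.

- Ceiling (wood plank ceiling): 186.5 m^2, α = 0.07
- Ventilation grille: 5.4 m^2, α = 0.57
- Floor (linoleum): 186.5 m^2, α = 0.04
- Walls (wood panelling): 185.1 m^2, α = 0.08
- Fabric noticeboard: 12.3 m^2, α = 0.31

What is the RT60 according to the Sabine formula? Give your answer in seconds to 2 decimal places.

Total absorption A = 186.5×0.07 + 5.4×0.57 + 186.5×0.04 + 185.1×0.08 + 12.3×0.31
  = 13.055 + 3.078 + 7.460 + 14.808 + 3.813 = 42.214 m^2 sabins.
Volume V = 14.8 × 12.6 × 3.7 = 689.976 m³.
T = 0.161 V/A = 0.161·689.976/42.214 = 2.63 s.

2.63 s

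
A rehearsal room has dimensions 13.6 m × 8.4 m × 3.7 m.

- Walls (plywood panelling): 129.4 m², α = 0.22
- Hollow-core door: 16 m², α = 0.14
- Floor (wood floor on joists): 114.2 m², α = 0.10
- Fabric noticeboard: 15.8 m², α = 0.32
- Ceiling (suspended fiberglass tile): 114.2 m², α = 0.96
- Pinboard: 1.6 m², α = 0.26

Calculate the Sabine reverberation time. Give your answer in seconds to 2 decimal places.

Equivalent absorption area: A = 129.4*0.22 + 16*0.14 + 114.2*0.10 + 15.8*0.32 + 114.2*0.96 + 1.6*0.26 = 157.232 m².
Room volume: 422.688 m³.
Sabine: RT60 = 0.161 × 422.688 / 157.232 = 0.43 s.

0.43 s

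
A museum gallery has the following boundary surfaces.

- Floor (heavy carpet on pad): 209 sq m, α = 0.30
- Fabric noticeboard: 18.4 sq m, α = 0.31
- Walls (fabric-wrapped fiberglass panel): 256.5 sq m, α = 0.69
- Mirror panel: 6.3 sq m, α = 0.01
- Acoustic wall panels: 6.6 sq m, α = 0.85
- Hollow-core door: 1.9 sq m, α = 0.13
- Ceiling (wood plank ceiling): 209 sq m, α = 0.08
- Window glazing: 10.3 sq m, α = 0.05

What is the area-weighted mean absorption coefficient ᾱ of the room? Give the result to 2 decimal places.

0.37

S = Σ Sᵢ = 209 + 18.4 + 256.5 + 6.3 + 6.6 + 1.9 + 209 + 10.3 = 718.0 sq m.
Σ(Sᵢαᵢ) = 209×0.30 + 18.4×0.31 + 256.5×0.69 + 6.3×0.01 + 6.6×0.85 + 1.9×0.13 + 209×0.08 + 10.3×0.05 = 268.544.
ᾱ = 268.544 / 718.0 = 0.37.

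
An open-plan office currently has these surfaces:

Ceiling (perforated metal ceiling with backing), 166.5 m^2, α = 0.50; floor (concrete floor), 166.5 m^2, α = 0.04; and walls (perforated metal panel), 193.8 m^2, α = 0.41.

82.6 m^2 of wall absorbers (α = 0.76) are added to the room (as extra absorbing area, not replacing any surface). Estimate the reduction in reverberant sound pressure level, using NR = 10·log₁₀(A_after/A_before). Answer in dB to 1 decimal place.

A_before = Σ Sᵢαᵢ = 166.5*0.50 + 166.5*0.04 + 193.8*0.41 = 169.368 sabins.
Treatment contributes 82.6·0.76 = 62.776 sabins.
A_after = 169.368 + 62.776 = 232.144 sabins.
Reduction = 10 log₁₀(A_after/A_before) = 10 log₁₀(1.3706) = 1.4 dB.

1.4 dB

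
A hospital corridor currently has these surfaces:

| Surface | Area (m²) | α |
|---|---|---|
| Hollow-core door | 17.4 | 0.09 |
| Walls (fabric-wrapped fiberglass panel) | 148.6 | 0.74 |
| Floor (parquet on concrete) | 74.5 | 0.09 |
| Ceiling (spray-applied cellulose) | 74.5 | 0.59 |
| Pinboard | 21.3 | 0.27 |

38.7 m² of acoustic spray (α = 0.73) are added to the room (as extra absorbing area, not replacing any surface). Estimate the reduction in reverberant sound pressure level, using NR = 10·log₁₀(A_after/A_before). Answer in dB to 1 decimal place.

0.7 dB

A_before = Σ Sᵢαᵢ = 17.4*0.09 + 148.6*0.74 + 74.5*0.09 + 74.5*0.59 + 21.3*0.27 = 167.941 sabins.
Added absorption = 38.7 × 0.73 = 28.251 sabins.
A_after = 167.941 + 28.251 = 196.192 sabins.
Reduction = 10 log₁₀(A_after/A_before) = 10 log₁₀(1.1682) = 0.7 dB.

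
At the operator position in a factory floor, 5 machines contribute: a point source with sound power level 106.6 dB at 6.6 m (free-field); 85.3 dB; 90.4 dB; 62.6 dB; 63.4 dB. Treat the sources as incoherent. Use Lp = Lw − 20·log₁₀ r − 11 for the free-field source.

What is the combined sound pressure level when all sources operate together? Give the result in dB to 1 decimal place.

Source at 6.6 m: Lp = 106.6 − 20·log₁₀(6.6) − 11 = 79.2 dB.
Σ 10^(Lᵢ/10) = 1.523e+09.
Combined level = 10 log₁₀(1.523e+09) = 91.8 dB.

91.8 dB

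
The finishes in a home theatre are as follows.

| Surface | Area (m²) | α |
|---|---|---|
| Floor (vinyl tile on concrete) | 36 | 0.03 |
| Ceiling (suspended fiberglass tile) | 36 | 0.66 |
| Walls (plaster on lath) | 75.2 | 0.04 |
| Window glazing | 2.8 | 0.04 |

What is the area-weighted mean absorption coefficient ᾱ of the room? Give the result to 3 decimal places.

Total surface area S = 150.0 m².
Weighted sum Σ Sα = 27.960.
ᾱ = 27.960 / 150.0 = 0.186.

0.186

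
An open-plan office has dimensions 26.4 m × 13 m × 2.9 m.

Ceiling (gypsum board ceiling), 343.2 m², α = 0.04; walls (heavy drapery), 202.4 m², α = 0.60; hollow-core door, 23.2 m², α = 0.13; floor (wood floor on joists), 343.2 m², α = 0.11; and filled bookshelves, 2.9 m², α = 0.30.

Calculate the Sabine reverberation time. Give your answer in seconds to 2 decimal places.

0.91 sec

Total absorption A = 343.2·0.04 + 202.4·0.60 + 23.2·0.13 + 343.2·0.11 + 2.9·0.30
  = 13.728 + 121.440 + 3.016 + 37.752 + 0.870 = 176.806 m² sabins.
Room volume: 995.28 m³.
RT60 = 0.161 · V / A = 0.161 × 995.28 / 176.806 = 0.91 s.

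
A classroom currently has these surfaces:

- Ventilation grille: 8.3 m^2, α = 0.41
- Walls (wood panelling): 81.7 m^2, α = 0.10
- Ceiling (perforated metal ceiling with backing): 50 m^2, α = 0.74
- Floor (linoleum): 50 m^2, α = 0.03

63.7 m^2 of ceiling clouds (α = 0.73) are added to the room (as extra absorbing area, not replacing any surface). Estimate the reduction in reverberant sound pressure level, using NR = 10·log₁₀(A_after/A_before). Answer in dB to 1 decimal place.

Summing Sᵢαᵢ: 3.403 + 8.170 + 37.000 + 1.500 → A_before = 50.073 sabins.
Added absorption = 63.7 × 0.73 = 46.501 sabins.
A_after = 50.073 + 46.501 = 96.574 sabins.
Reduction = 10 log₁₀(A_after/A_before) = 10 log₁₀(1.9287) = 2.9 dB.

2.9 dB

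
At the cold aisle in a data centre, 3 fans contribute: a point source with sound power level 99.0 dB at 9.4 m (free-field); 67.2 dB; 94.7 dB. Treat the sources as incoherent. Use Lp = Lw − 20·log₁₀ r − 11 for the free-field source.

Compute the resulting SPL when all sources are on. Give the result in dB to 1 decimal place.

94.7 dB

Source at 9.4 m: Lp = 99.0 − 20·log₁₀(9.4) − 11 = 68.5 dB.
Sum in the linear (power) domain: Σ 10^(Lᵢ/10) = 10^(68.5/10) + 10^(67.2/10) + 10^(94.7/10) = 2.964e+09.
Back to dB: 10·log₁₀ Σ = 94.7 dB.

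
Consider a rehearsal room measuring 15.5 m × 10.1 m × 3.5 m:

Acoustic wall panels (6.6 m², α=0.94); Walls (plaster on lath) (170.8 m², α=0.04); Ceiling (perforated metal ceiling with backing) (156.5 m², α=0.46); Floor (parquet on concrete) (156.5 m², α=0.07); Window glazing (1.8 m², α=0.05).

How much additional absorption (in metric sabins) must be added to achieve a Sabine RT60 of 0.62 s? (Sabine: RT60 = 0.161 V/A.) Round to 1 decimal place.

46.2 sabins

A₁ = Σ Sᵢαᵢ = 6.6*0.94 + 170.8*0.04 + 156.5*0.46 + 156.5*0.07 + 1.8*0.05 = 96.071 sabins.
V = 547.925 m³. Required absorption A₂ = 0.161 × 547.925 / 0.62 = 142.284 sabins.
ΔA = A₂ − A₁ = 142.284 − 96.071 = 46.2 sabins.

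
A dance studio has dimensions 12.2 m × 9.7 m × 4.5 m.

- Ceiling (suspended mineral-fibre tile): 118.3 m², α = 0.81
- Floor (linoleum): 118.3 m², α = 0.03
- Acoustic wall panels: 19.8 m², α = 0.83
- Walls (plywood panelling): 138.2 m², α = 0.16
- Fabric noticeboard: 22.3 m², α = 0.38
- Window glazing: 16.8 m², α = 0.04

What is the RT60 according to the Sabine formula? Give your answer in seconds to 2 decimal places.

0.58 s

Equivalent absorption area: A = 118.3×0.81 + 118.3×0.03 + 19.8×0.83 + 138.2×0.16 + 22.3×0.38 + 16.8×0.04 = 147.064 m².
Room volume: 532.53 m³.
RT60 = 0.161 · V / A = 0.161 × 532.53 / 147.064 = 0.58 s.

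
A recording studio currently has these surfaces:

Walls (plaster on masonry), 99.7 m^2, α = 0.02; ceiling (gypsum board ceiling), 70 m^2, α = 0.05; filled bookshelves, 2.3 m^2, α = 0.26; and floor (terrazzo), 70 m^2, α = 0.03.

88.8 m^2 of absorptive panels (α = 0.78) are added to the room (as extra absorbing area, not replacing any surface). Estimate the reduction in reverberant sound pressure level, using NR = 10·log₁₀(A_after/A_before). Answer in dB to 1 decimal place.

9.8 dB

Equivalent absorption area: A_before = 99.7·0.02 + 70·0.05 + 2.3·0.26 + 70·0.03 = 8.192 m^2.
Treatment contributes 88.8·0.78 = 69.264 sabins.
New total A_after = 77.456 sabins.
Reduction = 10 log₁₀(A_after/A_before) = 10 log₁₀(9.4551) = 9.8 dB.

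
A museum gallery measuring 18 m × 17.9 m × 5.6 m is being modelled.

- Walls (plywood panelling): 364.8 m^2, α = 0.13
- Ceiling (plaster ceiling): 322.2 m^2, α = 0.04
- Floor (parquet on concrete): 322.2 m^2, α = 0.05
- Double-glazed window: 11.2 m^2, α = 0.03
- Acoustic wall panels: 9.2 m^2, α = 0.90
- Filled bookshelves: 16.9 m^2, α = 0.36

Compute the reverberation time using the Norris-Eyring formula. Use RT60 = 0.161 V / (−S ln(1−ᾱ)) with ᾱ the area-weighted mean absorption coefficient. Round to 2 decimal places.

3.05 s

S = Σ Sᵢ = 1046.5 m^2.
Σ(Sᵢαᵢ) = 364.8·0.13 + 322.2·0.04 + 322.2·0.05 + 11.2·0.03 + 9.2·0.90 + 16.9·0.36 = 91.122.
Mean coefficient ᾱ = A/S = 0.0871.
−S·ln(1−ᾱ) = −1046.5 × ln(1 − 0.0871) = 95.366.
V = 18 × 17.9 × 5.6 = 1804.32 m³.
T = 0.161·V/[−S·ln(1−ᾱ)] = 0.161·1804.32/95.366 = 3.05 s.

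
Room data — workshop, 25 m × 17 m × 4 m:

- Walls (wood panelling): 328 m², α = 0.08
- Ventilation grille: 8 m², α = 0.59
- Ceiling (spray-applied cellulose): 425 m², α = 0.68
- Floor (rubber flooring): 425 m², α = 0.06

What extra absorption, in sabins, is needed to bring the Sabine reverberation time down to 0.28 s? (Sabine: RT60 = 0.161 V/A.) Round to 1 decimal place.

Summing Sᵢαᵢ: 26.240 + 4.720 + 289.000 + 25.500 → A₁ = 345.460 sabins.
For T = 0.28 s, need A₂ = 0.161·V/T = 0.161·1700/0.28 = 977.500 sabins.
Additional absorption ΔA = 977.500 − 345.460 = 632.0 sabins.

632.0 sabins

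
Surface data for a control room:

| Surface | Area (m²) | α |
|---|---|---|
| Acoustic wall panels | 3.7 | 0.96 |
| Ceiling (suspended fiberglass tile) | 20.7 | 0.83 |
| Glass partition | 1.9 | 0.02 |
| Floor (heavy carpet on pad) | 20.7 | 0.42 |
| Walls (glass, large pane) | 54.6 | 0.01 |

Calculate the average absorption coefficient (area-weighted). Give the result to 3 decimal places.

0.295

Total surface area S = 101.6 m².
Σ(Sᵢαᵢ) = 3.7·0.96 + 20.7·0.83 + 1.9·0.02 + 20.7·0.42 + 54.6·0.01 = 30.011.
ᾱ = A/S = 0.295.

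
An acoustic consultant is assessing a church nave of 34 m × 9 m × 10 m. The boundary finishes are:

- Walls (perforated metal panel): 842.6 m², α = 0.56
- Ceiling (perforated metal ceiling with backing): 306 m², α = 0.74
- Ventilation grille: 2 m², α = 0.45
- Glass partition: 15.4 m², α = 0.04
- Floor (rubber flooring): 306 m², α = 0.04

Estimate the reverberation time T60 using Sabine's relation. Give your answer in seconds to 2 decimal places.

A = Σ Sᵢαᵢ = 842.6×0.56 + 306×0.74 + 2×0.45 + 15.4×0.04 + 306×0.04 = 712.052 sabins.
Volume V = 34 × 9 × 10 = 3060 m³.
Sabine: RT60 = 0.161 × 3060 / 712.052 = 0.69 s.

0.69 sec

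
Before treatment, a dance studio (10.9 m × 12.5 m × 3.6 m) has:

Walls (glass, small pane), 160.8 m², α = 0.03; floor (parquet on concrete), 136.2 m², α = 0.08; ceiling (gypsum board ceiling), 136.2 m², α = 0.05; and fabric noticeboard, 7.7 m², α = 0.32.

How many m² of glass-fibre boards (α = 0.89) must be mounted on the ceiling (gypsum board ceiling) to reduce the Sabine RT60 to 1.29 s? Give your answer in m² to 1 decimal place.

43.1

Summing Sᵢαᵢ: 4.824 + 10.896 + 6.810 + 2.464 → A₁ = 24.994 sabins.
V = 490.5 m³. Target absorption A₂ = 0.161 × 490.5 / 1.29 = 61.217 sabins.
ΔA needed = 61.217 − 24.994 = 36.223 sabins.
Net gain per m²: Δα = 0.89 − 0.05 = 0.84.
Area = ΔA/Δα = 36.223/0.84 = 43.1 m².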